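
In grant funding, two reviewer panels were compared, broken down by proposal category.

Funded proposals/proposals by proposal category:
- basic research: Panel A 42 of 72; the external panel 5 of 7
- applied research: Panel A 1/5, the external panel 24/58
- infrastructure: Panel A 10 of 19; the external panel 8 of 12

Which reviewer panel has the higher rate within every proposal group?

the external panel

Basic research: Panel A 42/72 = 58.3%, the external panel 5/7 = 71.4% → the external panel
Applied research: Panel A 1/5 = 20.0%, the external panel 24/58 = 41.4% → the external panel
Infrastructure: Panel A 10/19 = 52.6%, the external panel 8/12 = 66.7% → the external panel
The external panel has the higher rate in all 3 groups.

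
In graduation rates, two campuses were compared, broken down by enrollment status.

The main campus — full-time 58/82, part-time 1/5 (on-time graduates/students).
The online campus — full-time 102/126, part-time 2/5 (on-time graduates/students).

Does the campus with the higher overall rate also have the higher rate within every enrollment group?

Yes

Full-time: the main campus 58/82 = 70.7%, the online campus 102/126 = 81.0% → the online campus
Part-time: the main campus 1/5 = 20.0%, the online campus 2/5 = 40.0% → the online campus
Overall: the main campus 59/87 = 67.8%, the online campus 104/131 = 79.4% → the online campus
The online campus wins overall and in every enrollment group — no reversal.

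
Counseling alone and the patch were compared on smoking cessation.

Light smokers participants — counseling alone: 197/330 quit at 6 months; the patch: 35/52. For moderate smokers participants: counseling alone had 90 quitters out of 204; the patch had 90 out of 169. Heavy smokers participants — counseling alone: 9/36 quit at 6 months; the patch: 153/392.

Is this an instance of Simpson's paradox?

Yes

Light smokers: counseling alone 197/330 = 59.7%, the patch 35/52 = 67.3% → the patch
Moderate smokers: counseling alone 90/204 = 44.1%, the patch 90/169 = 53.3% → the patch
Heavy smokers: counseling alone 9/36 = 25.0%, the patch 153/392 = 39.0% → the patch
Overall: counseling alone 296/570 = 51.9%, the patch 278/613 = 45.4% → counseling alone
The patch wins each dependence group but counseling alone wins overall — the comparison reverses. The patch's participants skew toward heavy smokers, which has a lower base rate.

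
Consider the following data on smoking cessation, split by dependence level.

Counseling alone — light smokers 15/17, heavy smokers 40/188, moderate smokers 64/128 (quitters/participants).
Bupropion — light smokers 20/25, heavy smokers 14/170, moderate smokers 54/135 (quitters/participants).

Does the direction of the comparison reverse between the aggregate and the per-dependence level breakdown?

Light smokers: counseling alone 15/17 = 88.2%, bupropion 20/25 = 80.0% → counseling alone
Heavy smokers: counseling alone 40/188 = 21.3%, bupropion 14/170 = 8.2% → counseling alone
Moderate smokers: counseling alone 64/128 = 50.0%, bupropion 54/135 = 40.0% → counseling alone
Overall: counseling alone 119/333 = 35.7%, bupropion 88/330 = 26.7% → counseling alone
Counseling alone wins overall and in every dependence group — no reversal.

No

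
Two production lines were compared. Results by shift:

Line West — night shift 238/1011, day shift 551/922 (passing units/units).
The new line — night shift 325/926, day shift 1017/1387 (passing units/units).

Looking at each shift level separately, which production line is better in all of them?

the new line

Night shift: Line West 238/1011 = 23.5%, the new line 325/926 = 35.1% → the new line
Day shift: Line West 551/922 = 59.8%, the new line 1017/1387 = 73.3% → the new line
The new line has the higher rate in both groups.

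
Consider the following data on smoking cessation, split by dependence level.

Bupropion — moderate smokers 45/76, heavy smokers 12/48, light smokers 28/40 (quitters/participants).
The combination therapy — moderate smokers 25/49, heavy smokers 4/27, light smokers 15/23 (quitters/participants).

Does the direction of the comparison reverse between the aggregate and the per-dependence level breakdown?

No

Moderate smokers: bupropion 45/76 = 59.2%, the combination therapy 25/49 = 51.0% → bupropion
Heavy smokers: bupropion 12/48 = 25.0%, the combination therapy 4/27 = 14.8% → bupropion
Light smokers: bupropion 28/40 = 70.0%, the combination therapy 15/23 = 65.2% → bupropion
Overall: bupropion 85/164 = 51.8%, the combination therapy 44/99 = 44.4% → bupropion
Bupropion wins overall and in every dependence group — no reversal.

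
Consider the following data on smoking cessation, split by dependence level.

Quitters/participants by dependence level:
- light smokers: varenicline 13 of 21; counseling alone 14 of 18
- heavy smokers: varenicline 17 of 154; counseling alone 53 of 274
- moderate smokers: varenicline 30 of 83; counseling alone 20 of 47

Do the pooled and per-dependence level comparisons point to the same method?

Yes

Light smokers: varenicline 13/21 = 61.9%, counseling alone 14/18 = 77.8% → counseling alone
Heavy smokers: varenicline 17/154 = 11.0%, counseling alone 53/274 = 19.3% → counseling alone
Moderate smokers: varenicline 30/83 = 36.1%, counseling alone 20/47 = 42.6% → counseling alone
Overall: varenicline 60/258 = 23.3%, counseling alone 87/339 = 25.7% → counseling alone
Counseling alone wins overall and in every dependence group — no reversal.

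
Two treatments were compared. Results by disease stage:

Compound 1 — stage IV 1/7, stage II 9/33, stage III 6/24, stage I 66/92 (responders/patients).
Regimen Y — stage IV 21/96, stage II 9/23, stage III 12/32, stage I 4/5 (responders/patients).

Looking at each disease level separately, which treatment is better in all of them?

Stage IV: Compound 1 1/7 = 14.3%, Regimen Y 21/96 = 21.9% → Regimen Y
Stage II: Compound 1 9/33 = 27.3%, Regimen Y 9/23 = 39.1% → Regimen Y
Stage III: Compound 1 6/24 = 25.0%, Regimen Y 12/32 = 37.5% → Regimen Y
Stage I: Compound 1 66/92 = 71.7%, Regimen Y 4/5 = 80.0% → Regimen Y
Regimen Y has the higher rate in all 4 groups.

Regimen Y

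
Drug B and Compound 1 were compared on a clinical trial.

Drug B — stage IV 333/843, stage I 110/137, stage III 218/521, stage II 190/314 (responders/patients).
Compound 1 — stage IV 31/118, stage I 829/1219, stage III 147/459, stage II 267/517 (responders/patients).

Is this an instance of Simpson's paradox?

Stage IV: Drug B 333/843 = 39.5%, Compound 1 31/118 = 26.3% → Drug B
Stage I: Drug B 110/137 = 80.3%, Compound 1 829/1219 = 68.0% → Drug B
Stage III: Drug B 218/521 = 41.8%, Compound 1 147/459 = 32.0% → Drug B
Stage II: Drug B 190/314 = 60.5%, Compound 1 267/517 = 51.6% → Drug B
Overall: Drug B 851/1815 = 46.9%, Compound 1 1274/2313 = 55.1% → Compound 1
Drug B wins each disease group but Compound 1 wins overall — the comparison reverses. Drug B's patients skew toward stage IV, which has a lower base rate.

Yes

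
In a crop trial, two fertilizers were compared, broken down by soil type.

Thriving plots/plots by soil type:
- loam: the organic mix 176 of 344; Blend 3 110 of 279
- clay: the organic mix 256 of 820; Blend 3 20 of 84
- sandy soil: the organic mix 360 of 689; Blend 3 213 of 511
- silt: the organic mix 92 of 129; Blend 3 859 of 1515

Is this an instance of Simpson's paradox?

Yes

Loam: the organic mix 176/344 = 51.2%, Blend 3 110/279 = 39.4% → the organic mix
Clay: the organic mix 256/820 = 31.2%, Blend 3 20/84 = 23.8% → the organic mix
Sandy soil: the organic mix 360/689 = 52.2%, Blend 3 213/511 = 41.7% → the organic mix
Silt: the organic mix 92/129 = 71.3%, Blend 3 859/1515 = 56.7% → the organic mix
Overall: the organic mix 884/1982 = 44.6%, Blend 3 1202/2389 = 50.3% → Blend 3
The organic mix wins each soil group but Blend 3 wins overall — the comparison reverses. The organic mix's plots skew toward clay, which has a lower base rate.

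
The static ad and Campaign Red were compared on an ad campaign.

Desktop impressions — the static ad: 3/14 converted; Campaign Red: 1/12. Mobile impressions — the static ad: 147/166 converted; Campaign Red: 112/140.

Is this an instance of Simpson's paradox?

No

Desktop: the static ad 3/14 = 21.4%, Campaign Red 1/12 = 8.3% → the static ad
Mobile: the static ad 147/166 = 88.6%, Campaign Red 112/140 = 80.0% → the static ad
Overall: the static ad 150/180 = 83.3%, Campaign Red 113/152 = 74.3% → the static ad
The static ad wins overall and in every device group — no reversal.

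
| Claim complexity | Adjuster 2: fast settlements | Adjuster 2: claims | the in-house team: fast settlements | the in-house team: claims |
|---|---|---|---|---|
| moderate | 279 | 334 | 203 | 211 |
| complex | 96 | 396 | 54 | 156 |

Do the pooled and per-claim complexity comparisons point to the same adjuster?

Yes

Moderate: Adjuster 2 279/334 = 83.5%, the in-house team 203/211 = 96.2% → the in-house team
Complex: Adjuster 2 96/396 = 24.2%, the in-house team 54/156 = 34.6% → the in-house team
Overall: Adjuster 2 375/730 = 51.4%, the in-house team 257/367 = 70.0% → the in-house team
The in-house team wins overall and in every claim group — no reversal.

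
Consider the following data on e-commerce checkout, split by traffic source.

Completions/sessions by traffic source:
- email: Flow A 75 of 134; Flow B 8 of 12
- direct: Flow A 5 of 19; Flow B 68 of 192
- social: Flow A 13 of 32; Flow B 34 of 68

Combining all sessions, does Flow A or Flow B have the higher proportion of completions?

Flow A

Email: Flow A 75/134 = 56.0%, Flow B 8/12 = 66.7% → Flow B
Direct: Flow A 5/19 = 26.3%, Flow B 68/192 = 35.4% → Flow B
Social: Flow A 13/32 = 40.6%, Flow B 34/68 = 50.0% → Flow B
Overall: Flow A 93/185 = 50.3%, Flow B 110/272 = 40.4% → Flow A
(Flow B wins every traffic group but Flow A wins overall — Flow B's sessions skew toward the low-rate direct group.)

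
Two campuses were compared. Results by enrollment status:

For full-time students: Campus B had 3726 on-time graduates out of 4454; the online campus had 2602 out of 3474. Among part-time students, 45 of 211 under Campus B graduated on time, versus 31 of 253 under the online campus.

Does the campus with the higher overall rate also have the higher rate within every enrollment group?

Full-time: Campus B 3726/4454 = 83.7%, the online campus 2602/3474 = 74.9% → Campus B
Part-time: Campus B 45/211 = 21.3%, the online campus 31/253 = 12.3% → Campus B
Overall: Campus B 3771/4665 = 80.8%, the online campus 2633/3727 = 70.6% → Campus B
Campus B wins overall and in every enrollment group — no reversal.

Yes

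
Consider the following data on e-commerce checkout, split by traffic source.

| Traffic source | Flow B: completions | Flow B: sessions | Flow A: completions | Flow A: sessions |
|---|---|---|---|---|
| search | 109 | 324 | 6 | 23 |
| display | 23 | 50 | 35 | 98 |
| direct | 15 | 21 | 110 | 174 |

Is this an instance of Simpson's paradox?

Yes

Search: Flow B 109/324 = 33.6%, Flow A 6/23 = 26.1% → Flow B
Display: Flow B 23/50 = 46.0%, Flow A 35/98 = 35.7% → Flow B
Direct: Flow B 15/21 = 71.4%, Flow A 110/174 = 63.2% → Flow B
Overall: Flow B 147/395 = 37.2%, Flow A 151/295 = 51.2% → Flow A
Flow B wins each traffic group but Flow A wins overall — the comparison reverses. Flow B's sessions skew toward search, which has a lower base rate.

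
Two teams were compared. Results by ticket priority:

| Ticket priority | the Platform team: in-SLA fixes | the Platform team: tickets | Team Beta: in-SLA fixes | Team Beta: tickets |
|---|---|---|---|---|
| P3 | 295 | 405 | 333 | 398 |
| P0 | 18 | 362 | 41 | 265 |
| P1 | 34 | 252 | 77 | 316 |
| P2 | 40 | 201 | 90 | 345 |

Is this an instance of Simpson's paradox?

No

P3: the Platform team 295/405 = 72.8%, Team Beta 333/398 = 83.7% → Team Beta
P0: the Platform team 18/362 = 5.0%, Team Beta 41/265 = 15.5% → Team Beta
P1: the Platform team 34/252 = 13.5%, Team Beta 77/316 = 24.4% → Team Beta
P2: the Platform team 40/201 = 19.9%, Team Beta 90/345 = 26.1% → Team Beta
Overall: the Platform team 387/1220 = 31.7%, Team Beta 541/1324 = 40.9% → Team Beta
Team Beta wins overall and in every ticket group — no reversal.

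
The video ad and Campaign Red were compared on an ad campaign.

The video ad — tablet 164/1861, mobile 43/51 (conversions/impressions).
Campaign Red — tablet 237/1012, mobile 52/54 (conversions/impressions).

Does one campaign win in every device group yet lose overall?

Tablet: the video ad 164/1861 = 8.8%, Campaign Red 237/1012 = 23.4% → Campaign Red
Mobile: the video ad 43/51 = 84.3%, Campaign Red 52/54 = 96.3% → Campaign Red
Overall: the video ad 207/1912 = 10.8%, Campaign Red 289/1066 = 27.1% → Campaign Red
Campaign Red wins overall and in every device group — no reversal.

No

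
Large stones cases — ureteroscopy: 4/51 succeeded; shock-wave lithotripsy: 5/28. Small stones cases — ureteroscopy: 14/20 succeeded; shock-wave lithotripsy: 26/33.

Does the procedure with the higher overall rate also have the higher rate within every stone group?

Yes

Large stones: ureteroscopy 4/51 = 7.8%, shock-wave lithotripsy 5/28 = 17.9% → shock-wave lithotripsy
Small stones: ureteroscopy 14/20 = 70.0%, shock-wave lithotripsy 26/33 = 78.8% → shock-wave lithotripsy
Overall: ureteroscopy 18/71 = 25.4%, shock-wave lithotripsy 31/61 = 50.8% → shock-wave lithotripsy
Shock-wave lithotripsy wins overall and in every stone group — no reversal.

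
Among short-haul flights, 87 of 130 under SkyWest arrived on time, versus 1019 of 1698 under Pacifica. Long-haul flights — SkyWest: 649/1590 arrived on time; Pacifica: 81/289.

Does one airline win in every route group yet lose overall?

Yes

Short-haul: SkyWest 87/130 = 66.9%, Pacifica 1019/1698 = 60.0% → SkyWest
Long-haul: SkyWest 649/1590 = 40.8%, Pacifica 81/289 = 28.0% → SkyWest
Overall: SkyWest 736/1720 = 42.8%, Pacifica 1100/1987 = 55.4% → Pacifica
SkyWest wins each route group but Pacifica wins overall — the comparison reverses. SkyWest's flights skew toward long-haul, which has a lower base rate.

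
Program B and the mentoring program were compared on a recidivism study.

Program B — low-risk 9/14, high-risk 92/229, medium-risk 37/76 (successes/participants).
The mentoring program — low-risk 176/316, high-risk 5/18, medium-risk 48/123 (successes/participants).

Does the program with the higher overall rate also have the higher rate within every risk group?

No

Low-risk: Program B 9/14 = 64.3%, the mentoring program 176/316 = 55.7% → Program B
High-risk: Program B 92/229 = 40.2%, the mentoring program 5/18 = 27.8% → Program B
Medium-risk: Program B 37/76 = 48.7%, the mentoring program 48/123 = 39.0% → Program B
Overall: Program B 138/319 = 43.3%, the mentoring program 229/457 = 50.1% → the mentoring program
Program B wins each risk group but the mentoring program wins overall — the comparison reverses. Program B's participants skew toward high-risk, which has a lower base rate.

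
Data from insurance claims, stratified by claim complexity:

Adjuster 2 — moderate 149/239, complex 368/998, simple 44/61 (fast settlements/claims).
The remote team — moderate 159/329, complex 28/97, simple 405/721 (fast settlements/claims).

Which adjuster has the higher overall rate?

the remote team

Moderate: Adjuster 2 149/239 = 62.3%, the remote team 159/329 = 48.3% → Adjuster 2
Complex: Adjuster 2 368/998 = 36.9%, the remote team 28/97 = 28.9% → Adjuster 2
Simple: Adjuster 2 44/61 = 72.1%, the remote team 405/721 = 56.2% → Adjuster 2
Overall: Adjuster 2 561/1298 = 43.2%, the remote team 592/1147 = 51.6% → the remote team
(Adjuster 2 wins every claim group but the remote team wins overall — Adjuster 2's claims skew toward the low-rate complex group.)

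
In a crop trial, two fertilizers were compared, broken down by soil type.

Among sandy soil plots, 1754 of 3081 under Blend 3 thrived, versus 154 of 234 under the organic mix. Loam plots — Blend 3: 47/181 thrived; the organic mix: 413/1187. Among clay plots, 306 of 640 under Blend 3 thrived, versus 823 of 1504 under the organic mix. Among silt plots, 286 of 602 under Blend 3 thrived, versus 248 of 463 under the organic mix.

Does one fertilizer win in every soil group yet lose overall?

Sandy soil: Blend 3 1754/3081 = 56.9%, the organic mix 154/234 = 65.8% → the organic mix
Loam: Blend 3 47/181 = 26.0%, the organic mix 413/1187 = 34.8% → the organic mix
Clay: Blend 3 306/640 = 47.8%, the organic mix 823/1504 = 54.7% → the organic mix
Silt: Blend 3 286/602 = 47.5%, the organic mix 248/463 = 53.6% → the organic mix
Overall: Blend 3 2393/4504 = 53.1%, the organic mix 1638/3388 = 48.3% → Blend 3
The organic mix wins each soil group but Blend 3 wins overall — the comparison reverses. The organic mix's plots skew toward loam, which has a lower base rate.

Yes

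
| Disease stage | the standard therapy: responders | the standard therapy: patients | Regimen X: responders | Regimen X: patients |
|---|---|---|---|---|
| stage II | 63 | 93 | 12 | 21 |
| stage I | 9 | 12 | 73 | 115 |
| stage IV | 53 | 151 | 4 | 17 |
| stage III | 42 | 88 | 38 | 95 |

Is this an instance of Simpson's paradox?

Yes

Stage II: the standard therapy 63/93 = 67.7%, Regimen X 12/21 = 57.1% → the standard therapy
Stage I: the standard therapy 9/12 = 75.0%, Regimen X 73/115 = 63.5% → the standard therapy
Stage IV: the standard therapy 53/151 = 35.1%, Regimen X 4/17 = 23.5% → the standard therapy
Stage III: the standard therapy 42/88 = 47.7%, Regimen X 38/95 = 40.0% → the standard therapy
Overall: the standard therapy 167/344 = 48.5%, Regimen X 127/248 = 51.2% → Regimen X
The standard therapy wins each disease group but Regimen X wins overall — the comparison reverses. The standard therapy's patients skew toward stage IV, which has a lower base rate.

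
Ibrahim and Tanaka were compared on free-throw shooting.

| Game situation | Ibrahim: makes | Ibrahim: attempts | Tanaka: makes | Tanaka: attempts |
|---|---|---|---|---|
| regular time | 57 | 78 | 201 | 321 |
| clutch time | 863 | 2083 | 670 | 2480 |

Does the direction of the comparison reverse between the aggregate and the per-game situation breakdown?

Regular time: Ibrahim 57/78 = 73.1%, Tanaka 201/321 = 62.6% → Ibrahim
Clutch time: Ibrahim 863/2083 = 41.4%, Tanaka 670/2480 = 27.0% → Ibrahim
Overall: Ibrahim 920/2161 = 42.6%, Tanaka 871/2801 = 31.1% → Ibrahim
Ibrahim wins overall and in every game group — no reversal.

No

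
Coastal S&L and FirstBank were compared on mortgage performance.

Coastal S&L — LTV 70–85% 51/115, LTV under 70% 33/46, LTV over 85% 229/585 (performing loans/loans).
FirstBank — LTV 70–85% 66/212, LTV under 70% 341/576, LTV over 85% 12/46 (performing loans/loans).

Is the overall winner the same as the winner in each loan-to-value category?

LTV 70–85%: Coastal S&L 51/115 = 44.3%, FirstBank 66/212 = 31.1% → Coastal S&L
LTV under 70%: Coastal S&L 33/46 = 71.7%, FirstBank 341/576 = 59.2% → Coastal S&L
LTV over 85%: Coastal S&L 229/585 = 39.1%, FirstBank 12/46 = 26.1% → Coastal S&L
Overall: Coastal S&L 313/746 = 42.0%, FirstBank 419/834 = 50.2% → FirstBank
Coastal S&L wins each loan-to-value group but FirstBank wins overall — the comparison reverses. Coastal S&L's loans skew toward LTV over 85%, which has a lower base rate.

No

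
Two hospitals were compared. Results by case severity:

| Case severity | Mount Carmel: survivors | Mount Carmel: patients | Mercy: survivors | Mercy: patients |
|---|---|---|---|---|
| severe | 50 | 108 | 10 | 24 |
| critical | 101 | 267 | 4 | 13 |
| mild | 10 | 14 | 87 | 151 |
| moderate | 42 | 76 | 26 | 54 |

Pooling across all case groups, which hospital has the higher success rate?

Mercy

Severe: Mount Carmel 50/108 = 46.3%, Mercy 10/24 = 41.7% → Mount Carmel
Critical: Mount Carmel 101/267 = 37.8%, Mercy 4/13 = 30.8% → Mount Carmel
Mild: Mount Carmel 10/14 = 71.4%, Mercy 87/151 = 57.6% → Mount Carmel
Moderate: Mount Carmel 42/76 = 55.3%, Mercy 26/54 = 48.1% → Mount Carmel
Overall: Mount Carmel 203/465 = 43.7%, Mercy 127/242 = 52.5% → Mercy
(Mount Carmel wins every case group but Mercy wins overall — Mount Carmel's patients skew toward the low-rate critical group.)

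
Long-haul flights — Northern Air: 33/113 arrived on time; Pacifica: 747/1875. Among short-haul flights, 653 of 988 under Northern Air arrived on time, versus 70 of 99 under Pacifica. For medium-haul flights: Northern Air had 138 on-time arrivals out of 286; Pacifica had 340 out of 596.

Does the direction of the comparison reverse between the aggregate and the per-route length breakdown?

Long-haul: Northern Air 33/113 = 29.2%, Pacifica 747/1875 = 39.8% → Pacifica
Short-haul: Northern Air 653/988 = 66.1%, Pacifica 70/99 = 70.7% → Pacifica
Medium-haul: Northern Air 138/286 = 48.3%, Pacifica 340/596 = 57.0% → Pacifica
Overall: Northern Air 824/1387 = 59.4%, Pacifica 1157/2570 = 45.0% → Northern Air
Pacifica wins each route group but Northern Air wins overall — the comparison reverses. Pacifica's flights skew toward long-haul, which has a lower base rate.

Yes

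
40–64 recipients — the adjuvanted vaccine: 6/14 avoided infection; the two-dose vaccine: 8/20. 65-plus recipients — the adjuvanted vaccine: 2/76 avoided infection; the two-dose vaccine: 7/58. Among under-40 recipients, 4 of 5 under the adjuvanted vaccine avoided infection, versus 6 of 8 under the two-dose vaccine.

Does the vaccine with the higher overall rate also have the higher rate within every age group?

No

40–64: the adjuvanted vaccine 6/14 = 42.9%, the two-dose vaccine 8/20 = 40.0% → the adjuvanted vaccine
65-plus: the adjuvanted vaccine 2/76 = 2.6%, the two-dose vaccine 7/58 = 12.1% → the two-dose vaccine
Under-40: the adjuvanted vaccine 4/5 = 80.0%, the two-dose vaccine 6/8 = 75.0% → the adjuvanted vaccine
Overall: the adjuvanted vaccine 12/95 = 12.6%, the two-dose vaccine 21/86 = 24.4% → the two-dose vaccine
Neither sweeps: the adjuvanted vaccine wins 2 of 3 groups, the two-dose vaccine wins 1. The two-dose vaccine wins overall but not every group — no Simpson reversal.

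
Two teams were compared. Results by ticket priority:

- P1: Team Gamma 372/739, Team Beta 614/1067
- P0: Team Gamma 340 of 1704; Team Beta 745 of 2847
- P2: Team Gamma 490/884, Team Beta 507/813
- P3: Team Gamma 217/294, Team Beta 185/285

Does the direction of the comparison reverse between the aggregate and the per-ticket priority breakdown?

P1: Team Gamma 372/739 = 50.3%, Team Beta 614/1067 = 57.5% → Team Beta
P0: Team Gamma 340/1704 = 20.0%, Team Beta 745/2847 = 26.2% → Team Beta
P2: Team Gamma 490/884 = 55.4%, Team Beta 507/813 = 62.4% → Team Beta
P3: Team Gamma 217/294 = 73.8%, Team Beta 185/285 = 64.9% → Team Gamma
Overall: Team Gamma 1419/3621 = 39.2%, Team Beta 2051/5012 = 40.9% → Team Beta
Neither sweeps: Team Gamma wins 1 of 4 groups, Team Beta wins 3. Team Beta wins overall but not every group — no Simpson reversal.

No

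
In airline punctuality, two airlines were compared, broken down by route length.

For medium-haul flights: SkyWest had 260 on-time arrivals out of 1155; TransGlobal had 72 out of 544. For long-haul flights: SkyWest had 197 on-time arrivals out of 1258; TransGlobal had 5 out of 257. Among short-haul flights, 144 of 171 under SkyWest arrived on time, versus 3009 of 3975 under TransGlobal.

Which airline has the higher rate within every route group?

SkyWest

Medium-haul: SkyWest 260/1155 = 22.5%, TransGlobal 72/544 = 13.2% → SkyWest
Long-haul: SkyWest 197/1258 = 15.7%, TransGlobal 5/257 = 1.9% → SkyWest
Short-haul: SkyWest 144/171 = 84.2%, TransGlobal 3009/3975 = 75.7% → SkyWest
SkyWest has the higher rate in all 3 groups.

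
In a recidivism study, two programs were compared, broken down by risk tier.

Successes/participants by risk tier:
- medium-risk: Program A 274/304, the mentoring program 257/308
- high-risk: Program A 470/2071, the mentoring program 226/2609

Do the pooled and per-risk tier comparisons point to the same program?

Yes

Medium-risk: Program A 274/304 = 90.1%, the mentoring program 257/308 = 83.4% → Program A
High-risk: Program A 470/2071 = 22.7%, the mentoring program 226/2609 = 8.7% → Program A
Overall: Program A 744/2375 = 31.3%, the mentoring program 483/2917 = 16.6% → Program A
Program A wins overall and in every risk group — no reversal.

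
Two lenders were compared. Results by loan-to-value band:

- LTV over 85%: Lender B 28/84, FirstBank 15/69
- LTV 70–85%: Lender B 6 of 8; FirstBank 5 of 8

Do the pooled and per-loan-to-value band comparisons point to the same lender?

Yes

LTV over 85%: Lender B 28/84 = 33.3%, FirstBank 15/69 = 21.7% → Lender B
LTV 70–85%: Lender B 6/8 = 75.0%, FirstBank 5/8 = 62.5% → Lender B
Overall: Lender B 34/92 = 37.0%, FirstBank 20/77 = 26.0% → Lender B
Lender B wins overall and in every loan-to-value group — no reversal.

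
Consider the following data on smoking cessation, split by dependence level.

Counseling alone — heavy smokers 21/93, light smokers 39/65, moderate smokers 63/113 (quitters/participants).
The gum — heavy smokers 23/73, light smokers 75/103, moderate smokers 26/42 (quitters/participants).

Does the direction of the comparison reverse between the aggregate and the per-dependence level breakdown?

Heavy smokers: counseling alone 21/93 = 22.6%, the gum 23/73 = 31.5% → the gum
Light smokers: counseling alone 39/65 = 60.0%, the gum 75/103 = 72.8% → the gum
Moderate smokers: counseling alone 63/113 = 55.8%, the gum 26/42 = 61.9% → the gum
Overall: counseling alone 123/271 = 45.4%, the gum 124/218 = 56.9% → the gum
The gum wins overall and in every dependence group — no reversal.

No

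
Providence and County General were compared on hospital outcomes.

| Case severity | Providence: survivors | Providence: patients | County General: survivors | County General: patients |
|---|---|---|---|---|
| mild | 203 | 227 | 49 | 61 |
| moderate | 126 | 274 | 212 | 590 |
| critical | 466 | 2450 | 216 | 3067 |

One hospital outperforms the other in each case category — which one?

Providence

Mild: Providence 203/227 = 89.4%, County General 49/61 = 80.3% → Providence
Moderate: Providence 126/274 = 46.0%, County General 212/590 = 35.9% → Providence
Critical: Providence 466/2450 = 19.0%, County General 216/3067 = 7.0% → Providence
Providence has the higher rate in all 3 groups.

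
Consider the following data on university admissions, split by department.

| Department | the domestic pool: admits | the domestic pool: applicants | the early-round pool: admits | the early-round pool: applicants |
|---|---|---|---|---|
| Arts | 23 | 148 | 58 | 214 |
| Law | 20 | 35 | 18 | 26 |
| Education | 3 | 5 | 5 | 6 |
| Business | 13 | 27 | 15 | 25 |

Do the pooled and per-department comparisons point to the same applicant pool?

Yes

Arts: the domestic pool 23/148 = 15.5%, the early-round pool 58/214 = 27.1% → the early-round pool
Law: the domestic pool 20/35 = 57.1%, the early-round pool 18/26 = 69.2% → the early-round pool
Education: the domestic pool 3/5 = 60.0%, the early-round pool 5/6 = 83.3% → the early-round pool
Business: the domestic pool 13/27 = 48.1%, the early-round pool 15/25 = 60.0% → the early-round pool
Overall: the domestic pool 59/215 = 27.4%, the early-round pool 96/271 = 35.4% → the early-round pool
The early-round pool wins overall and in every department group — no reversal.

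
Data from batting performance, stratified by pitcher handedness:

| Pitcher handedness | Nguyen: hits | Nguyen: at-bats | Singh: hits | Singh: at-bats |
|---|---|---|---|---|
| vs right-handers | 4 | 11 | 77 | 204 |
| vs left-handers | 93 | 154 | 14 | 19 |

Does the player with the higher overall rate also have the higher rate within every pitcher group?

No

Vs right-handers: Nguyen 4/11 = 36.4%, Singh 77/204 = 37.7% → Singh
Vs left-handers: Nguyen 93/154 = 60.4%, Singh 14/19 = 73.7% → Singh
Overall: Nguyen 97/165 = 58.8%, Singh 91/223 = 40.8% → Nguyen
Singh wins each pitcher group but Nguyen wins overall — the comparison reverses. Singh's at-bats skew toward vs right-handers, which has a lower base rate.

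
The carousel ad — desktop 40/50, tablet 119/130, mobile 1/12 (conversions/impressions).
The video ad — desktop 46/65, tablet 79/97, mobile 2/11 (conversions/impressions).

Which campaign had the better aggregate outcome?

the carousel ad

Desktop: the carousel ad 40/50 = 80.0%, the video ad 46/65 = 70.8% → the carousel ad
Tablet: the carousel ad 119/130 = 91.5%, the video ad 79/97 = 81.4% → the carousel ad
Mobile: the carousel ad 1/12 = 8.3%, the video ad 2/11 = 18.2% → the video ad
Overall: the carousel ad 160/192 = 83.3%, the video ad 127/173 = 73.4% → the carousel ad
(Neither sweeps every device group, but the carousel ad has the higher pooled rate.)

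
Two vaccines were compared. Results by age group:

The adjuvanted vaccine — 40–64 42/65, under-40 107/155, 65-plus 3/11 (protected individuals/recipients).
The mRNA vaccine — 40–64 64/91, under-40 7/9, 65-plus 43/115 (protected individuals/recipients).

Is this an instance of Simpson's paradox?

Yes

40–64: the adjuvanted vaccine 42/65 = 64.6%, the mRNA vaccine 64/91 = 70.3% → the mRNA vaccine
Under-40: the adjuvanted vaccine 107/155 = 69.0%, the mRNA vaccine 7/9 = 77.8% → the mRNA vaccine
65-plus: the adjuvanted vaccine 3/11 = 27.3%, the mRNA vaccine 43/115 = 37.4% → the mRNA vaccine
Overall: the adjuvanted vaccine 152/231 = 65.8%, the mRNA vaccine 114/215 = 53.0% → the adjuvanted vaccine
The mRNA vaccine wins each age group but the adjuvanted vaccine wins overall — the comparison reverses. The mRNA vaccine's recipients skew toward 65-plus, which has a lower base rate.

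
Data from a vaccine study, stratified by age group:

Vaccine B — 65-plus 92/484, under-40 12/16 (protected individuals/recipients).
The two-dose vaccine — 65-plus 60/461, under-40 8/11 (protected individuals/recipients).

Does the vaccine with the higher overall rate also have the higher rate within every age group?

65-plus: Vaccine B 92/484 = 19.0%, the two-dose vaccine 60/461 = 13.0% → Vaccine B
Under-40: Vaccine B 12/16 = 75.0%, the two-dose vaccine 8/11 = 72.7% → Vaccine B
Overall: Vaccine B 104/500 = 20.8%, the two-dose vaccine 68/472 = 14.4% → Vaccine B
Vaccine B wins overall and in every age group — no reversal.

Yes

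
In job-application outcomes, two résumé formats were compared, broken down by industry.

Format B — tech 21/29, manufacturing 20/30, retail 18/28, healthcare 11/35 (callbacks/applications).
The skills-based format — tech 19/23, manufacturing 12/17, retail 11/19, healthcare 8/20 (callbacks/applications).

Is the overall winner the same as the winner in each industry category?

Tech: Format B 21/29 = 72.4%, the skills-based format 19/23 = 82.6% → the skills-based format
Manufacturing: Format B 20/30 = 66.7%, the skills-based format 12/17 = 70.6% → the skills-based format
Retail: Format B 18/28 = 64.3%, the skills-based format 11/19 = 57.9% → Format B
Healthcare: Format B 11/35 = 31.4%, the skills-based format 8/20 = 40.0% → the skills-based format
Overall: Format B 70/122 = 57.4%, the skills-based format 50/79 = 63.3% → the skills-based format
Neither sweeps: Format B wins 1 of 4 groups, the skills-based format wins 3. The skills-based format wins overall but not every group — no Simpson reversal.

No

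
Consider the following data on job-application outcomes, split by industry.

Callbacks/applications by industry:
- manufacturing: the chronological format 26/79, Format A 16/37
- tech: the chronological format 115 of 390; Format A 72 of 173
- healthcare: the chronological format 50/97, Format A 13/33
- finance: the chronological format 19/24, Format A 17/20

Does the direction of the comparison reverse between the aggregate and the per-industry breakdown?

No

Manufacturing: the chronological format 26/79 = 32.9%, Format A 16/37 = 43.2% → Format A
Tech: the chronological format 115/390 = 29.5%, Format A 72/173 = 41.6% → Format A
Healthcare: the chronological format 50/97 = 51.5%, Format A 13/33 = 39.4% → the chronological format
Finance: the chronological format 19/24 = 79.2%, Format A 17/20 = 85.0% → Format A
Overall: the chronological format 210/590 = 35.6%, Format A 118/263 = 44.9% → Format A
Neither sweeps: the chronological format wins 1 of 4 groups, Format A wins 3. Format A wins overall but not every group — no Simpson reversal.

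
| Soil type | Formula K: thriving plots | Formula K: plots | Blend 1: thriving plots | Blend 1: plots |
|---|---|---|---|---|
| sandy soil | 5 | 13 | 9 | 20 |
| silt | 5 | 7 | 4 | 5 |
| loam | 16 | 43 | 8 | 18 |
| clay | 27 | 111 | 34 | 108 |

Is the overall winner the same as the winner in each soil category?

Sandy soil: Formula K 5/13 = 38.5%, Blend 1 9/20 = 45.0% → Blend 1
Silt: Formula K 5/7 = 71.4%, Blend 1 4/5 = 80.0% → Blend 1
Loam: Formula K 16/43 = 37.2%, Blend 1 8/18 = 44.4% → Blend 1
Clay: Formula K 27/111 = 24.3%, Blend 1 34/108 = 31.5% → Blend 1
Overall: Formula K 53/174 = 30.5%, Blend 1 55/151 = 36.4% → Blend 1
Blend 1 wins overall and in every soil group — no reversal.

Yes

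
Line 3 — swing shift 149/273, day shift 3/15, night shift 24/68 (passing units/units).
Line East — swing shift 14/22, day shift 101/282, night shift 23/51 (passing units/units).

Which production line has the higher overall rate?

Swing shift: Line 3 149/273 = 54.6%, Line East 14/22 = 63.6% → Line East
Day shift: Line 3 3/15 = 20.0%, Line East 101/282 = 35.8% → Line East
Night shift: Line 3 24/68 = 35.3%, Line East 23/51 = 45.1% → Line East
Overall: Line 3 176/356 = 49.4%, Line East 138/355 = 38.9% → Line 3
(Line East wins every shift group but Line 3 wins overall — Line East's units skew toward the low-rate day shift group.)

Line 3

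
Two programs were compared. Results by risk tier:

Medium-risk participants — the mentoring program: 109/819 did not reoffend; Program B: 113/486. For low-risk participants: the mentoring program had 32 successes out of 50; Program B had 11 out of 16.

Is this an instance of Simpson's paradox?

No

Medium-risk: the mentoring program 109/819 = 13.3%, Program B 113/486 = 23.3% → Program B
Low-risk: the mentoring program 32/50 = 64.0%, Program B 11/16 = 68.8% → Program B
Overall: the mentoring program 141/869 = 16.2%, Program B 124/502 = 24.7% → Program B
Program B wins overall and in every risk group — no reversal.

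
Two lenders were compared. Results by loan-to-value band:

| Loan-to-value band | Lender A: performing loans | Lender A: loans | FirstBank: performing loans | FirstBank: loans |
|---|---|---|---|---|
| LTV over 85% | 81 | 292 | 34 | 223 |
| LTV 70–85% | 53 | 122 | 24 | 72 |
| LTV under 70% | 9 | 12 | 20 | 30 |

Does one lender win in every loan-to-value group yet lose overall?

LTV over 85%: Lender A 81/292 = 27.7%, FirstBank 34/223 = 15.2% → Lender A
LTV 70–85%: Lender A 53/122 = 43.4%, FirstBank 24/72 = 33.3% → Lender A
LTV under 70%: Lender A 9/12 = 75.0%, FirstBank 20/30 = 66.7% → Lender A
Overall: Lender A 143/426 = 33.6%, FirstBank 78/325 = 24.0% → Lender A
Lender A wins overall and in every loan-to-value group — no reversal.

No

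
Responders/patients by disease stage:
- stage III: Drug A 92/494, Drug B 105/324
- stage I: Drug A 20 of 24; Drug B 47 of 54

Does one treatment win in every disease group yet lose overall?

No

Stage III: Drug A 92/494 = 18.6%, Drug B 105/324 = 32.4% → Drug B
Stage I: Drug A 20/24 = 83.3%, Drug B 47/54 = 87.0% → Drug B
Overall: Drug A 112/518 = 21.6%, Drug B 152/378 = 40.2% → Drug B
Drug B wins overall and in every disease group — no reversal.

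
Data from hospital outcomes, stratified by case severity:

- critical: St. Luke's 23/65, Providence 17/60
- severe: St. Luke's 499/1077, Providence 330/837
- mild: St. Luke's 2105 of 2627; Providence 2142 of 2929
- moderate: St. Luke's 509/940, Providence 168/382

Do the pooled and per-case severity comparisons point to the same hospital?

Critical: St. Luke's 23/65 = 35.4%, Providence 17/60 = 28.3% → St. Luke's
Severe: St. Luke's 499/1077 = 46.3%, Providence 330/837 = 39.4% → St. Luke's
Mild: St. Luke's 2105/2627 = 80.1%, Providence 2142/2929 = 73.1% → St. Luke's
Moderate: St. Luke's 509/940 = 54.1%, Providence 168/382 = 44.0% → St. Luke's
Overall: St. Luke's 3136/4709 = 66.6%, Providence 2657/4208 = 63.1% → St. Luke's
St. Luke's wins overall and in every case group — no reversal.

Yes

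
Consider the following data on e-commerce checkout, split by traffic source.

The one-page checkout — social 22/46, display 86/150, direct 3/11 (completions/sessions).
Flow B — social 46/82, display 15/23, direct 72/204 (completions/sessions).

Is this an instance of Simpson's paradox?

Social: the one-page checkout 22/46 = 47.8%, Flow B 46/82 = 56.1% → Flow B
Display: the one-page checkout 86/150 = 57.3%, Flow B 15/23 = 65.2% → Flow B
Direct: the one-page checkout 3/11 = 27.3%, Flow B 72/204 = 35.3% → Flow B
Overall: the one-page checkout 111/207 = 53.6%, Flow B 133/309 = 43.0% → the one-page checkout
Flow B wins each traffic group but the one-page checkout wins overall — the comparison reverses. Flow B's sessions skew toward direct, which has a lower base rate.

Yes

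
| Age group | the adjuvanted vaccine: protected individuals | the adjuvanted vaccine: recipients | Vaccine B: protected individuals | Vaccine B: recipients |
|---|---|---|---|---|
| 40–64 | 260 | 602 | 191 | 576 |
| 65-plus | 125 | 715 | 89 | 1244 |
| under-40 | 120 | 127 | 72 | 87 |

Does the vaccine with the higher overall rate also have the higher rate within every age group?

40–64: the adjuvanted vaccine 260/602 = 43.2%, Vaccine B 191/576 = 33.2% → the adjuvanted vaccine
65-plus: the adjuvanted vaccine 125/715 = 17.5%, Vaccine B 89/1244 = 7.2% → the adjuvanted vaccine
Under-40: the adjuvanted vaccine 120/127 = 94.5%, Vaccine B 72/87 = 82.8% → the adjuvanted vaccine
Overall: the adjuvanted vaccine 505/1444 = 35.0%, Vaccine B 352/1907 = 18.5% → the adjuvanted vaccine
The adjuvanted vaccine wins overall and in every age group — no reversal.

Yes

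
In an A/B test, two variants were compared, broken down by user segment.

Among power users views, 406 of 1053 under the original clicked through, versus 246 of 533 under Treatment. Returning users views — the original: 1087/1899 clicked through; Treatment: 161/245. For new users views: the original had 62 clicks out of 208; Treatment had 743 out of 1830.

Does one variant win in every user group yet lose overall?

Yes

Power users: the original 406/1053 = 38.6%, Treatment 246/533 = 46.2% → Treatment
Returning users: the original 1087/1899 = 57.2%, Treatment 161/245 = 65.7% → Treatment
New users: the original 62/208 = 29.8%, Treatment 743/1830 = 40.6% → Treatment
Overall: the original 1555/3160 = 49.2%, Treatment 1150/2608 = 44.1% → the original
Treatment wins each user group but the original wins overall — the comparison reverses. Treatment's views skew toward new users, which has a lower base rate.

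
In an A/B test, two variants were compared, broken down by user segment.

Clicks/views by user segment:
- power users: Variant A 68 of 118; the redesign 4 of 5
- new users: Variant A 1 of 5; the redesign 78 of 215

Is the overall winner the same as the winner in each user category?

Power users: Variant A 68/118 = 57.6%, the redesign 4/5 = 80.0% → the redesign
New users: Variant A 1/5 = 20.0%, the redesign 78/215 = 36.3% → the redesign
Overall: Variant A 69/123 = 56.1%, the redesign 82/220 = 37.3% → Variant A
The redesign wins each user group but Variant A wins overall — the comparison reverses. The redesign's views skew toward new users, which has a lower base rate.

No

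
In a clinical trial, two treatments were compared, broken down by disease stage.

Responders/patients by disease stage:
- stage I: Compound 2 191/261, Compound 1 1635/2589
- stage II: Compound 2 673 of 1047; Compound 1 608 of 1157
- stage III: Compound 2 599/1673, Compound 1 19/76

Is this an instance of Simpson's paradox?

Stage I: Compound 2 191/261 = 73.2%, Compound 1 1635/2589 = 63.2% → Compound 2
Stage II: Compound 2 673/1047 = 64.3%, Compound 1 608/1157 = 52.5% → Compound 2
Stage III: Compound 2 599/1673 = 35.8%, Compound 1 19/76 = 25.0% → Compound 2
Overall: Compound 2 1463/2981 = 49.1%, Compound 1 2262/3822 = 59.2% → Compound 1
Compound 2 wins each disease group but Compound 1 wins overall — the comparison reverses. Compound 2's patients skew toward stage III, which has a lower base rate.

Yes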